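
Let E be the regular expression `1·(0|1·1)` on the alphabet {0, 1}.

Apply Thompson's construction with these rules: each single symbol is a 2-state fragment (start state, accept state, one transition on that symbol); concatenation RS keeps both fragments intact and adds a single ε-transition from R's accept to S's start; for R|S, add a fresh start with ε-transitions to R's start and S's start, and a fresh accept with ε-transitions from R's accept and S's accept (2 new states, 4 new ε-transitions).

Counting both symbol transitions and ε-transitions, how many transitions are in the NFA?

10

Building bottom-up:
Each of the 4 symbol leaves contributes 1 transition (1 symbol, 0 ε).
  1·1 — 3 transitions (2 symbol, 1 ε)
  0|1·1 — 8 transitions (3 symbol, 5 ε)
  1·(0|1·1) — 10 transitions (4 symbol, 6 ε)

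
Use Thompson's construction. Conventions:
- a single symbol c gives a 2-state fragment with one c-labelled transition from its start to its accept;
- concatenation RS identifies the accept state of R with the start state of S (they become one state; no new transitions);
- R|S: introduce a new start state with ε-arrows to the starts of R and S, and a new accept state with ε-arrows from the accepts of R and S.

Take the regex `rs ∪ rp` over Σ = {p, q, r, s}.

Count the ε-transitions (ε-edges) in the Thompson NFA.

Bottom-up over the parse tree:
Each of the 4 symbol leaves contributes 0 ε-transitions.
  rs = 0 ε-transitions
  rp = 0 ε-transitions
  rs ∪ rp = 4 ε-transitions

4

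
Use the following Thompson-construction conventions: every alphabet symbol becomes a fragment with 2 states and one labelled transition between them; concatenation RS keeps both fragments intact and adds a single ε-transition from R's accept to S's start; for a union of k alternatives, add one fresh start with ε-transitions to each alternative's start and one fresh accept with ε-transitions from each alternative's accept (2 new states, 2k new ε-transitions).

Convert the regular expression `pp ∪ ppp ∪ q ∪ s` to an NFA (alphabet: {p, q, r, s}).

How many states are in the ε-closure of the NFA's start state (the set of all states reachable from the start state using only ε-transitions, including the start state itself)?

Work bottom-up. For each fragment F, track |ε-closure(F.start)| and whether F's accept lies in that closure (i.e. whether F accepts ε). A single-symbol fragment has closure size 1 and does not accept ε.
  pp → same as the first factor's closure: |closure| = 1
  ppp → |closure| equals the left operand's closure size = 1 (its accept is not ε-reachable, so the closure stops there)
  pp ∪ ppp ∪ q ∪ s → new start ε-reaches every alternative's start; none of them accept ε, so the new accept is not reached: |closure| = 1 + 1 + 1 + 1 + 1 = 5

5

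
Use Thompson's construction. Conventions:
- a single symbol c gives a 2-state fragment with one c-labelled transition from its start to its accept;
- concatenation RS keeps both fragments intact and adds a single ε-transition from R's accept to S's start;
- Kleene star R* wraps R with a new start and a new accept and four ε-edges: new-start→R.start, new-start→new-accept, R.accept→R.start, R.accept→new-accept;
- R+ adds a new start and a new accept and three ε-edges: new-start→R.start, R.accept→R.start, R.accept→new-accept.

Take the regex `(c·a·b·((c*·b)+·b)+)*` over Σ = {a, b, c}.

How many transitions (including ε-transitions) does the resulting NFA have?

25

Building bottom-up:
Each of the 6 symbol leaves contributes 1 transition (1 symbol, 0 ε).
  c* → 5 transitions (1 symbol, 4 ε)
  c*·b → 7 transitions (2 symbol, 5 ε)
  (c*·b)+ → 10 transitions (2 symbol, 8 ε)
  (c*·b)+·b → 12 transitions (3 symbol, 9 ε)
  ((c*·b)+·b)+ → 15 transitions (3 symbol, 12 ε)
  c·a·b·((c*·b)+·b)+ → 21 transitions (6 symbol, 15 ε)
  (c·a·b·((c*·b)+·b)+)* → 25 transitions (6 symbol, 19 ε)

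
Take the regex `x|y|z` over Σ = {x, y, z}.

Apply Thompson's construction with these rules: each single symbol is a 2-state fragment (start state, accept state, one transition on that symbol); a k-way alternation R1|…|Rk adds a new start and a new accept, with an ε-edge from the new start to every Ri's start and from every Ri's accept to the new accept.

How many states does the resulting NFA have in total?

Bottom-up over the parse tree:
Each of the 3 symbol leaves contributes a 2-state fragment.
  x|y|z = 8 states

8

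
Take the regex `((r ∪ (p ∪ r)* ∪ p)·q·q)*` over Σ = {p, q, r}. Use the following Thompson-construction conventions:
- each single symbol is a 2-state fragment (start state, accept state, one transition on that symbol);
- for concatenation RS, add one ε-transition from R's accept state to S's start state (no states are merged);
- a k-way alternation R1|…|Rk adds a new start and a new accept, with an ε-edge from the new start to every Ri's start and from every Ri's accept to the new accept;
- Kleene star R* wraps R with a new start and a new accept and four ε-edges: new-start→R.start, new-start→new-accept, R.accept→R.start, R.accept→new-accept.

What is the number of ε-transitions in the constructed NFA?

Recursing over subexpressions:
Each of the 6 symbol leaves contributes 0 ε-transitions.
  p ∪ r : 4 ε-transitions
  (p ∪ r)* : 8 ε-transitions
  r ∪ (p ∪ r)* ∪ p : 14 ε-transitions
  (r ∪ (p ∪ r)* ∪ p)·q·q : 16 ε-transitions
  ((r ∪ (p ∪ r)* ∪ p)·q·q)* : 20 ε-transitions

20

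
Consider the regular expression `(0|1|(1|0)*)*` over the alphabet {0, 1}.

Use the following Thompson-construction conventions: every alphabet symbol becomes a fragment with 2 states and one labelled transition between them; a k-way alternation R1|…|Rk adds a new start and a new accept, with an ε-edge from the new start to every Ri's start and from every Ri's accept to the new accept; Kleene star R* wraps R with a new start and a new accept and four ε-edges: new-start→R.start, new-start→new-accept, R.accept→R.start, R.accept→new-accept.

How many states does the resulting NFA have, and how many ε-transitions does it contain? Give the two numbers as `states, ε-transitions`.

16, 18

Recursing over subexpressions:
Each of the 4 symbol leaves contributes 2 states and 0 ε-transitions.
  1|0 : 6 states, 4 ε-transitions
  (1|0)* : 8 states, 8 ε-transitions
  0|1|(1|0)* : 14 states, 14 ε-transitions
  (0|1|(1|0)*)* : 16 states, 18 ε-transitions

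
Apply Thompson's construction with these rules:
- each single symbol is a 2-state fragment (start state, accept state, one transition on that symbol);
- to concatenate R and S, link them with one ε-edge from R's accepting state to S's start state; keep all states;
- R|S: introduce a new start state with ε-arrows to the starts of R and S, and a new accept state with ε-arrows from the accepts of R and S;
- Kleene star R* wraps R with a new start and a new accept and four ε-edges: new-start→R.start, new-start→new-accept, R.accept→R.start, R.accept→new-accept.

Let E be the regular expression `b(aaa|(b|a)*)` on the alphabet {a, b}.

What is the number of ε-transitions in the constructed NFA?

15

Recursing over subexpressions:
Each of the 6 symbol leaves contributes 0 ε-transitions.
  aaa — 2 ε-transitions
  b|a — 4 ε-transitions
  (b|a)* — 8 ε-transitions
  aaa|(b|a)* — 14 ε-transitions
  b(aaa|(b|a)*) — 15 ε-transitions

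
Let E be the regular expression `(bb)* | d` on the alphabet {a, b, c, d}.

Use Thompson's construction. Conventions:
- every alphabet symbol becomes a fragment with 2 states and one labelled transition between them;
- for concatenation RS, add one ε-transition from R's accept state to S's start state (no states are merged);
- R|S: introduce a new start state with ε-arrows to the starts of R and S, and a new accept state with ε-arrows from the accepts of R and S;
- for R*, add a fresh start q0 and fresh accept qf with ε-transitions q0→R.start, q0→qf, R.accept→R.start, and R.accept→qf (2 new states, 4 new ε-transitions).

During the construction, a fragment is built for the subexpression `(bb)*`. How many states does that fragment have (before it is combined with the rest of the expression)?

6

Fragment for `(bb)*`:
Each of the 2 symbol leaves contributes a 2-state fragment.
  bb → 4 states
  (bb)* → 6 states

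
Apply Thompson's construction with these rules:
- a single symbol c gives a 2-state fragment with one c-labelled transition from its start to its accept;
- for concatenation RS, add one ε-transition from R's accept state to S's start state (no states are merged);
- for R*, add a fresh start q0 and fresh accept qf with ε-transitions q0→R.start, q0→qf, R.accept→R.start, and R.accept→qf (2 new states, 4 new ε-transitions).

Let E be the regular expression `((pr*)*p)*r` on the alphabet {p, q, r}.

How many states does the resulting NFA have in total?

14

Bottom-up over the parse tree:
Each of the 4 symbol leaves contributes a 2-state fragment.
  r* : 4 states
  pr* : 6 states
  (pr*)* : 8 states
  (pr*)*p : 10 states
  ((pr*)*p)* : 12 states
  ((pr*)*p)*r : 14 states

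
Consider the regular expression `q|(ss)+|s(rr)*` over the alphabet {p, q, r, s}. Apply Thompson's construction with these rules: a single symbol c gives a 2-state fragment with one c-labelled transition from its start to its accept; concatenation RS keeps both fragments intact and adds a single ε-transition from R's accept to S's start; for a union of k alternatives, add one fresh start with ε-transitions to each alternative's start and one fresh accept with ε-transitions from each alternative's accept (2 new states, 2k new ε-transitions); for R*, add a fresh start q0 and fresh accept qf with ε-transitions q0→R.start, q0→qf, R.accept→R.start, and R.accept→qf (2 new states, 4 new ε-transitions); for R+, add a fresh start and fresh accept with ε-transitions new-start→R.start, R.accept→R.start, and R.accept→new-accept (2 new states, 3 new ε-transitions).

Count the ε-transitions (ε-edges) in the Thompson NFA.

Per subexpression:
Each of the 6 symbol leaves contributes 0 ε-transitions.
  ss : 1 ε-transition
  (ss)+ : 4 ε-transitions
  rr : 1 ε-transition
  (rr)* : 5 ε-transitions
  s(rr)* : 6 ε-transitions
  q|(ss)+|s(rr)* : 16 ε-transitions

16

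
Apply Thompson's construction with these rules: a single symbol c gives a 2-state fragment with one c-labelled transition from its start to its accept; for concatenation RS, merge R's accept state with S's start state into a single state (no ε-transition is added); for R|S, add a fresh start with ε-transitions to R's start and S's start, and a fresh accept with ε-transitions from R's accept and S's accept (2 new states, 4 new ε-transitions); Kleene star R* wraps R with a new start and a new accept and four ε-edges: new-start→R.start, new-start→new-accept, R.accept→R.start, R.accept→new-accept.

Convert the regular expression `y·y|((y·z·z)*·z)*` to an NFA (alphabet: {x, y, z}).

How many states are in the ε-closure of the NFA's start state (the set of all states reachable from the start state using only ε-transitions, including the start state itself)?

Work bottom-up. For each fragment F, track |ε-closure(F.start)| and whether F's accept lies in that closure (i.e. whether F accepts ε). A single-symbol fragment has closure size 1 and does not accept ε.
  y·y → |ε-closure| equals the left operand's closure size = 1 (its accept is not ε-reachable, so the closure stops there)
  y·z·z → same as the first factor's closure: |ε-closure| = 1
  (y·z·z)* → |ε-closure| = 1 (new start) + 1 (body) + 1 (new accept) = 3
  (y·z·z)*·z → the left operand accepts ε, so the closure extends into the next operand (the shared merged state is already counted); |ε-closure| = 3 + (1−1) = 3
  ((y·z·z)*·z)* → the star's fresh start ε-reaches both the body's start and the fresh accept: |ε-closure| = 2 + 3 = 5
  y·y|((y·z·z)*·z)* → new start ε-reaches every alternative's start; at least one alternative accepts ε, so the union's new accept is reached too: |ε-closure| = 1 + 1 + 5 + 1 = 8

8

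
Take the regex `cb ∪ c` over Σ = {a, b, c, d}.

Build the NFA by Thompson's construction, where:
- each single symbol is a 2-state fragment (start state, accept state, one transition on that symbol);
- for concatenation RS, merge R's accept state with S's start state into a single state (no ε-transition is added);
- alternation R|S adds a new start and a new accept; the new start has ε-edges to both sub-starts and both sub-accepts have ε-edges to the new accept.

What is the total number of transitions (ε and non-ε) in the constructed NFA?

7

Recursing over subexpressions:
Each of the 3 symbol leaves contributes 1 transition (1 symbol, 0 ε).
  cb — 2 transitions (2 symbol, 0 ε)
  cb ∪ c — 7 transitions (3 symbol, 4 ε)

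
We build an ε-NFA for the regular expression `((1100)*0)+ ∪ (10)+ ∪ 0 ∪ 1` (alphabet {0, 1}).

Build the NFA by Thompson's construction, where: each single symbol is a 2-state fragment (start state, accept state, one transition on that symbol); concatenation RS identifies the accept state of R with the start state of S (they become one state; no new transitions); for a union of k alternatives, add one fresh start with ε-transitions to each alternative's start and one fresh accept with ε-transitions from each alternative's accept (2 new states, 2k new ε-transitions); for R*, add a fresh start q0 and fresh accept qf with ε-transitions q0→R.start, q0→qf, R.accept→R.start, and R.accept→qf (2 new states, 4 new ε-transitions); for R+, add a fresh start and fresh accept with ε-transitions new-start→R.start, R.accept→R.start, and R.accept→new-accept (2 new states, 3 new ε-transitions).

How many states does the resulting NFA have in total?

Per subexpression:
Each of the 9 symbol leaves contributes a 2-state fragment.
  1100 — 5 states
  (1100)* — 7 states
  (1100)*0 — 8 states
  ((1100)*0)+ — 10 states
  10 — 3 states
  (10)+ — 5 states
  ((1100)*0)+ ∪ (10)+ ∪ 0 ∪ 1 — 21 states

21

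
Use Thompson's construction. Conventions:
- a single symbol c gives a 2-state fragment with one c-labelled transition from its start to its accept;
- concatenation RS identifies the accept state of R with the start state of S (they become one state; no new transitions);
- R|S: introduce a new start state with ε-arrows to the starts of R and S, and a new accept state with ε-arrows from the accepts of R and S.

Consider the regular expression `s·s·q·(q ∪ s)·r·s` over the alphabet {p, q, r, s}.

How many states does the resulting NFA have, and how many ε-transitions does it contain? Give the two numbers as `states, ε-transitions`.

Per subexpression:
Each of the 7 symbol leaves contributes 2 states and 0 ε-transitions.
  q ∪ s → 6 states, 4 ε-transitions
  s·s·q·(q ∪ s)·r·s → 11 states, 4 ε-transitions

11, 4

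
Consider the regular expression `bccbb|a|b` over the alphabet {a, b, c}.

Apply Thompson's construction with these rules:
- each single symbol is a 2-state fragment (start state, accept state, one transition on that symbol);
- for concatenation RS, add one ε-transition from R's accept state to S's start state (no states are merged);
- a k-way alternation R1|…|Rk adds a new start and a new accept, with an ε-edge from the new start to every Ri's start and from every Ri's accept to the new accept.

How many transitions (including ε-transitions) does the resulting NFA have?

17

By structural recursion:
Each of the 7 symbol leaves contributes 1 transition (1 symbol, 0 ε).
  bccbb : 9 transitions (5 symbol, 4 ε)
  bccbb|a|b : 17 transitions (7 symbol, 10 ε)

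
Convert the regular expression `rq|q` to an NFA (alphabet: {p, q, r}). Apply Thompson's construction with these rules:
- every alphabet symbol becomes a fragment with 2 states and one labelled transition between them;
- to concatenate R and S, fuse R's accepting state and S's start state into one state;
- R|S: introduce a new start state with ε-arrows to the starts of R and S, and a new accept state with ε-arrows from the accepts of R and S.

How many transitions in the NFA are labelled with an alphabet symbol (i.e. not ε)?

3

Recursing over subexpressions:
Each of the 3 symbol leaves contributes exactly 1 symbol transition.
  rq : 2 symbol transitions
  rq|q : 3 symbol transitions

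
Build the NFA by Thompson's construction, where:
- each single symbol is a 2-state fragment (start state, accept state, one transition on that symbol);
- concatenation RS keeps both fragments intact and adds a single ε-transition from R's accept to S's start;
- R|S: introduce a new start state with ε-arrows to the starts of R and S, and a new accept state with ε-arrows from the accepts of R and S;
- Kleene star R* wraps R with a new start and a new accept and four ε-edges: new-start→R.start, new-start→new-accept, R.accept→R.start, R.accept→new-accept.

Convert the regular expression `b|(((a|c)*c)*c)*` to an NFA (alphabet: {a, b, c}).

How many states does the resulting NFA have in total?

20

By structural recursion:
Each of the 5 symbol leaves contributes a 2-state fragment.
  a|c = 6 states
  (a|c)* = 8 states
  (a|c)*c = 10 states
  ((a|c)*c)* = 12 states
  ((a|c)*c)*c = 14 states
  (((a|c)*c)*c)* = 16 states
  b|(((a|c)*c)*c)* = 20 states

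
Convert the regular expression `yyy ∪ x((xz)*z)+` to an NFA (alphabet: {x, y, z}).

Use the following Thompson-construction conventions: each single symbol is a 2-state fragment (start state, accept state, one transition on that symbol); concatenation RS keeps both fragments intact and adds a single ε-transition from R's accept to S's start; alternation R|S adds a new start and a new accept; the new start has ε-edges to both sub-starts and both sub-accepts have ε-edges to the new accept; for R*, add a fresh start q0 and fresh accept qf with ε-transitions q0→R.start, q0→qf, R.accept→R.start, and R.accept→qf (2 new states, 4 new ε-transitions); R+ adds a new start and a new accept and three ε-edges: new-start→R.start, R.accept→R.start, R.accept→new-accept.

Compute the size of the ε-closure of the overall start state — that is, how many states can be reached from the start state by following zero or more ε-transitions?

3

Work bottom-up. For each fragment F, track |ε-closure(F.start)| and whether F's accept lies in that closure (i.e. whether F accepts ε). A single-symbol fragment has closure size 1 and does not accept ε.
  yyy : same as the first factor's closure: C = 1
  xz : C equals the left operand's closure size = 1 (its accept is not ε-reachable, so the closure stops there)
  (xz)* : the star's fresh start ε-reaches both the body's start and the fresh accept: C = 2 + 1 = 3
  (xz)*z : the left operand accepts ε, so the closure extends into the next operand (via the concat ε-link); C = 3 + 1 = 4
  ((xz)*z)+ : C = 1 + 4 = 5 (the body doesn't accept ε, so the new accept is not reached)
  x((xz)*z)+ : same as the first factor's closure: C = 1
  yyy ∪ x((xz)*z)+ : C = 1 + 1 + 1 = 3 (the new accept is not ε-reachable since no branch accepts ε)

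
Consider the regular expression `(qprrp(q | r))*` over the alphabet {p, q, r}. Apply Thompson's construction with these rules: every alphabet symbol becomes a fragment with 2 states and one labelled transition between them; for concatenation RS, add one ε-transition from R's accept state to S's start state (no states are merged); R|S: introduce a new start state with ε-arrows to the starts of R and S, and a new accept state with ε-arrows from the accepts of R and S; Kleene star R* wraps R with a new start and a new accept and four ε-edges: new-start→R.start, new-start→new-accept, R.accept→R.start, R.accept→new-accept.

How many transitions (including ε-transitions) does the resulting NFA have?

20

By structural recursion:
Each of the 7 symbol leaves contributes 1 transition (1 symbol, 0 ε).
  q | r = 6 transitions (2 symbol, 4 ε)
  qprrp(q | r) = 16 transitions (7 symbol, 9 ε)
  (qprrp(q | r))* = 20 transitions (7 symbol, 13 ε)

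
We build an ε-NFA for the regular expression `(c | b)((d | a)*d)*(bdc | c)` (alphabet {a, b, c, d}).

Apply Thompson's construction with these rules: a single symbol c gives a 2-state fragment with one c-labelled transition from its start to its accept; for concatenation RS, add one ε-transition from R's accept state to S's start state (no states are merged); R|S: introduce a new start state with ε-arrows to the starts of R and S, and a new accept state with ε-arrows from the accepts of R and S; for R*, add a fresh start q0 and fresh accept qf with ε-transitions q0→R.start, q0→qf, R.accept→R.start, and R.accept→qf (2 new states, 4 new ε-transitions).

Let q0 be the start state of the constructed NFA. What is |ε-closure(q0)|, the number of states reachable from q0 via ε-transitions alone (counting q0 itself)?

Let C(F) = |ε-closure(F.start)| within fragment F, and note whether F accepts ε. Symbol fragments have C = 1 and do not accept ε. Then:
  c | b → new start ε-reaches every alternative's start; none of them accept ε, so the new accept is not reached: |ε-closure| = 1 + 1 + 1 = 3
  d | a → |ε-closure| = 1 + 1 + 1 = 3 (the new accept is not ε-reachable since no branch accepts ε)
  (d | a)* → new start has ε-edges to the inner start and to the new accept, so |ε-closure| = 2 + 3 = 5
  (d | a)*d → |ε-closure| = 5 + 1 = 6 (closure spills across the concat boundary because the left factor accepts ε)
  ((d | a)*d)* → |ε-closure| = 1 (new start) + 6 (body) + 1 (new accept) = 8
  bdc → |ε-closure| equals the left operand's closure size = 1 (its accept is not ε-reachable, so the closure stops there)
  bdc | c → |ε-closure| = 1 + 1 + 1 = 3 (the new accept is not ε-reachable since no branch accepts ε)
  (c | b)((d | a)*d)*(bdc | c) → same as the first factor's closure: |ε-closure| = 3

3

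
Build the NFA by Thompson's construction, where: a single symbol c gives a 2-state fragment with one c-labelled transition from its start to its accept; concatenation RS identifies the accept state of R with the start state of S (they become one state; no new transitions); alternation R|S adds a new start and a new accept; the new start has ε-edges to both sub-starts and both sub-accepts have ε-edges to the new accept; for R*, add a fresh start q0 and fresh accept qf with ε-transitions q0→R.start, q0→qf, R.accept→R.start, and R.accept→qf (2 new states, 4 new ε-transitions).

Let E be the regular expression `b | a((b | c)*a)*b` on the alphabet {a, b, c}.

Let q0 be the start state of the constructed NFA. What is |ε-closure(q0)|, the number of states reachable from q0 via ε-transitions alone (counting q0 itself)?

3

Let C(F) = |ε-closure(F.start)| within fragment F, and note whether F accepts ε. Symbol fragments have C = 1 and do not accept ε. Then:
  b | c → C = 1 + 1 + 1 = 3 (the new accept is not ε-reachable since no branch accepts ε)
  (b | c)* → new start has ε-edges to the inner start and to the new accept, so C = 2 + 3 = 5
  (b | c)*a → the left operand accepts ε, so the closure extends into the next operand (the shared merged state is already counted); C = 5 + (1−1) = 5
  ((b | c)*a)* → new start has ε-edges to the inner start and to the new accept, so C = 2 + 5 = 7
  a((b | c)*a)*b → C equals the left operand's closure size = 1 (its accept is not ε-reachable, so the closure stops there)
  b | a((b | c)*a)*b → new start ε-reaches every alternative's start; none of them accept ε, so the new accept is not reached: C = 1 + 1 + 1 = 3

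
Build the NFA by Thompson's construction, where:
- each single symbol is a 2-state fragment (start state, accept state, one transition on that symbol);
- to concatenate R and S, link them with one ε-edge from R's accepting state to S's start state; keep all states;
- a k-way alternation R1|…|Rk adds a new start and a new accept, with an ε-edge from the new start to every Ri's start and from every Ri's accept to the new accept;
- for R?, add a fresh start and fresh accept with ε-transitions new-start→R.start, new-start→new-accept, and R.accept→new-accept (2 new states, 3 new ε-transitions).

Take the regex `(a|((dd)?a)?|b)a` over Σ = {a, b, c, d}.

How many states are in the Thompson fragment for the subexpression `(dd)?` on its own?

6

Fragment for `(dd)?`:
Each of the 2 symbol leaves contributes a 2-state fragment.
  dd → 4 states
  (dd)? → 6 states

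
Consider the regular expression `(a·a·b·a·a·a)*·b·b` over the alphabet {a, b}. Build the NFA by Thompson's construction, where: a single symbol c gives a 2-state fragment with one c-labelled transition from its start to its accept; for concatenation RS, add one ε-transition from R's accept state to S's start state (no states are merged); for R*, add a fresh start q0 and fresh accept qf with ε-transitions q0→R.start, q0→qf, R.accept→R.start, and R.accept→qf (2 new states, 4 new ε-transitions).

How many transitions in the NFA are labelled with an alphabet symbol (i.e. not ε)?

8

By structural recursion:
Each of the 8 symbol leaves contributes exactly 1 symbol transition.
  a·a·b·a·a·a = 6 symbol transitions
  (a·a·b·a·a·a)* = 6 symbol transitions
  (a·a·b·a·a·a)*·b·b = 8 symbol transitions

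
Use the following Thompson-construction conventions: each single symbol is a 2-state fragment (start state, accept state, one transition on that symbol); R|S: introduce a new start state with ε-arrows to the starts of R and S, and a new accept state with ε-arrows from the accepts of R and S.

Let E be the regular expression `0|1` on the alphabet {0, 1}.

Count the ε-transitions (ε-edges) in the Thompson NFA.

By structural recursion:
Each of the 2 symbol leaves contributes 0 ε-transitions.
  0|1 — 4 ε-transitions

4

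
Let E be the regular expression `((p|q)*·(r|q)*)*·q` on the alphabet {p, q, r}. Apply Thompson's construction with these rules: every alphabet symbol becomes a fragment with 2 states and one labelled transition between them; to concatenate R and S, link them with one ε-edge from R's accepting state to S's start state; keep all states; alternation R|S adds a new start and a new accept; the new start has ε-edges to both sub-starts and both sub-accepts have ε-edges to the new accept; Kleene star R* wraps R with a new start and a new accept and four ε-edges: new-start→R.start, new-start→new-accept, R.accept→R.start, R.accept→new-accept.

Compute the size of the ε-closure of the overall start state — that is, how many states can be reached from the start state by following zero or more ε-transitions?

Let C(F) = |ε-closure(F.start)| within fragment F, and note whether F accepts ε. Symbol fragments have C = 1 and do not accept ε. Then:
  p|q — |closure| = 1 + 1 + 1 = 3 (the new accept is not ε-reachable since no branch accepts ε)
  (p|q)* — |closure| = 1 (new start) + 3 (body) + 1 (new accept) = 5
  r|q — |closure| = 1 + 1 + 1 = 3 (the new accept is not ε-reachable since no branch accepts ε)
  (r|q)* — |closure| = 1 (new start) + 3 (body) + 1 (new accept) = 5
  (p|q)*·(r|q)* — |closure| = 5 + 5 = 10 (closure spills across the concat boundary because the left factor accepts ε)
  ((p|q)*·(r|q)*)* — |closure| = 1 (new start) + 10 (body) + 1 (new accept) = 12
  ((p|q)*·(r|q)*)*·q — the left operand accepts ε, so the closure extends into the next operand (via the concat ε-link); |closure| = 12 + 1 = 13

13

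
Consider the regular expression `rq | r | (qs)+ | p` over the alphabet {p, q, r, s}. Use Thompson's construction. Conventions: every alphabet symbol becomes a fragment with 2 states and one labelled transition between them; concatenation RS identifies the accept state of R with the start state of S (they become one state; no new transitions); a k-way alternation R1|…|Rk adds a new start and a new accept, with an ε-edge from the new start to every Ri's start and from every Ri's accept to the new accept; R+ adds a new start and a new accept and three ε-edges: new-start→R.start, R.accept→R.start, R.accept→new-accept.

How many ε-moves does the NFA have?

11

Bottom-up over the parse tree:
Each of the 6 symbol leaves contributes 0 ε-transitions.
  rq = 0 ε-transitions
  qs = 0 ε-transitions
  (qs)+ = 3 ε-transitions
  rq | r | (qs)+ | p = 11 ε-transitions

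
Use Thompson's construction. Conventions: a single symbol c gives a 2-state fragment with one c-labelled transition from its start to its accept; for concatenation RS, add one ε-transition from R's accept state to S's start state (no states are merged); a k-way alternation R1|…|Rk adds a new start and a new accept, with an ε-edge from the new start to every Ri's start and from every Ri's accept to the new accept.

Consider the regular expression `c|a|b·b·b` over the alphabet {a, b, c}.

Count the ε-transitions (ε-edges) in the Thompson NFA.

8

By structural recursion:
Each of the 5 symbol leaves contributes 0 ε-transitions.
  b·b·b → 2 ε-transitions
  c|a|b·b·b → 8 ε-transitions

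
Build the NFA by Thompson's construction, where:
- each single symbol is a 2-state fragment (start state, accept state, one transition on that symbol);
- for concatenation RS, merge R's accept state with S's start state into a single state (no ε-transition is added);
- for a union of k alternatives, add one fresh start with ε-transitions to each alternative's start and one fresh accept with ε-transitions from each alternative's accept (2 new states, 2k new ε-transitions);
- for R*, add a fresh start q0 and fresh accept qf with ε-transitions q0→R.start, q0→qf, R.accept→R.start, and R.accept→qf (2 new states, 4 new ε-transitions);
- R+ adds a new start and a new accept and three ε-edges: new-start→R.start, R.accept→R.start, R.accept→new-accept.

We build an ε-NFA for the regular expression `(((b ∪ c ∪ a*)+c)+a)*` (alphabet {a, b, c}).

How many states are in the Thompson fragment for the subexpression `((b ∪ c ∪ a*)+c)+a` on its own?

Fragment for `((b ∪ c ∪ a*)+c)+a`:
Each of the 5 symbol leaves contributes a 2-state fragment.
  a* → 4 states
  b ∪ c ∪ a* → 10 states
  (b ∪ c ∪ a*)+ → 12 states
  (b ∪ c ∪ a*)+c → 13 states
  ((b ∪ c ∪ a*)+c)+ → 15 states
  ((b ∪ c ∪ a*)+c)+a → 16 states

16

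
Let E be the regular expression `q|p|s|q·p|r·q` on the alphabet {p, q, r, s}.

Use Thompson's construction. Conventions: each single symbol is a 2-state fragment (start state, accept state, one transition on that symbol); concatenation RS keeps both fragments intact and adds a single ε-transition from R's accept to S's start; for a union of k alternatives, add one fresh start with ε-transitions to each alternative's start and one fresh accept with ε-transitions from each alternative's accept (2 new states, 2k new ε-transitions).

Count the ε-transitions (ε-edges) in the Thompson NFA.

12

By structural recursion:
Each of the 7 symbol leaves contributes 0 ε-transitions.
  q·p → 1 ε-transition
  r·q → 1 ε-transition
  q|p|s|q·p|r·q → 12 ε-transitions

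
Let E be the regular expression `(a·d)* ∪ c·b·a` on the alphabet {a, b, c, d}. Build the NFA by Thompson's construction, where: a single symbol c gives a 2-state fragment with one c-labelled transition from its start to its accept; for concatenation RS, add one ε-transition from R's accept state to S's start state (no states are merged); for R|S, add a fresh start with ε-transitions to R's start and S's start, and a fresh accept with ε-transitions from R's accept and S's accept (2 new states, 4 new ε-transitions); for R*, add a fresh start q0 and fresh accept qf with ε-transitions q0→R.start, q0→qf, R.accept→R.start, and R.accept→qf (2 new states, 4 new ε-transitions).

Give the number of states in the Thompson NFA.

14

Per subexpression:
Each of the 5 symbol leaves contributes a 2-state fragment.
  a·d — 4 states
  (a·d)* — 6 states
  c·b·a — 6 states
  (a·d)* ∪ c·b·a — 14 states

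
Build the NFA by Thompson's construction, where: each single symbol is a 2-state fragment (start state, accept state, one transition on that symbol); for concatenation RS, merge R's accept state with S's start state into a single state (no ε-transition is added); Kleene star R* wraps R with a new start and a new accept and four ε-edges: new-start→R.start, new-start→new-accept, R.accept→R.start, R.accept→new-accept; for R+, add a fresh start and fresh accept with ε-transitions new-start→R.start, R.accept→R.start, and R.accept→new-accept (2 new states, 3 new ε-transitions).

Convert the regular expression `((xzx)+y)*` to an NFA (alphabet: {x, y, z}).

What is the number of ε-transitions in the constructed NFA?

7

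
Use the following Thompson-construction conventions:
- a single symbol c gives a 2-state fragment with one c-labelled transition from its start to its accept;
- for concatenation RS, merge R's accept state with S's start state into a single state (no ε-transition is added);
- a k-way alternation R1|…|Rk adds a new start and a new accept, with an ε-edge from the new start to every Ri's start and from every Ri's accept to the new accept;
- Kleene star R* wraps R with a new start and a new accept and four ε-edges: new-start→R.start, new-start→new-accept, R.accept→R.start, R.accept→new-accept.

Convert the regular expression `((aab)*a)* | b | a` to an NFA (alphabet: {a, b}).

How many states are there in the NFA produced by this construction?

Recursing over subexpressions:
Each of the 6 symbol leaves contributes a 2-state fragment.
  aab : 4 states
  (aab)* : 6 states
  (aab)*a : 7 states
  ((aab)*a)* : 9 states
  ((aab)*a)* | b | a : 15 states

15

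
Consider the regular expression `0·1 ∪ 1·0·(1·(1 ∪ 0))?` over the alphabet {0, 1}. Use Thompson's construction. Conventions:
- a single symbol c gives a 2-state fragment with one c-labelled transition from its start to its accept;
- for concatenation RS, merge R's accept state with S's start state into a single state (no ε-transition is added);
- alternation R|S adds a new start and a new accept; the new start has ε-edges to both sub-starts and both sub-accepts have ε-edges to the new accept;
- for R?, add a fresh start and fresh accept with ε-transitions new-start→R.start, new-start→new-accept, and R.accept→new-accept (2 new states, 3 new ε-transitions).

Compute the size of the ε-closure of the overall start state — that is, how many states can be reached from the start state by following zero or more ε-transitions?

3

Compute the ε-closure size of each fragment's start state recursively; a symbol fragment's start has no outgoing ε-edge, so its closure is just itself (size 1).
  0·1 : |closure| equals the left operand's closure size = 1 (its accept is not ε-reachable, so the closure stops there)
  1 ∪ 0 : |closure| = 1 + 1 + 1 = 3 (the new accept is not ε-reachable since no branch accepts ε)
  1·(1 ∪ 0) : |closure| equals the left operand's closure size = 1 (its accept is not ε-reachable, so the closure stops there)
  (1·(1 ∪ 0))? : new start has ε-edges to the inner start and to the new accept, so |closure| = 2 + 1 = 3
  1·0·(1·(1 ∪ 0))? : same as the first factor's closure: |closure| = 1
  0·1 ∪ 1·0·(1·(1 ∪ 0))? : |closure| = 1 + 1 + 1 = 3 (the new accept is not ε-reachable since no branch accepts ε)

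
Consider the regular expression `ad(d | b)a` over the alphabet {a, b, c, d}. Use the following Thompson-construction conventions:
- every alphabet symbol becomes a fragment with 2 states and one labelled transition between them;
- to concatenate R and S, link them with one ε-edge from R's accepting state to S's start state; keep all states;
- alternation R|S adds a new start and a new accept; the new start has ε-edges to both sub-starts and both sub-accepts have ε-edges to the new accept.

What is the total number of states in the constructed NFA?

12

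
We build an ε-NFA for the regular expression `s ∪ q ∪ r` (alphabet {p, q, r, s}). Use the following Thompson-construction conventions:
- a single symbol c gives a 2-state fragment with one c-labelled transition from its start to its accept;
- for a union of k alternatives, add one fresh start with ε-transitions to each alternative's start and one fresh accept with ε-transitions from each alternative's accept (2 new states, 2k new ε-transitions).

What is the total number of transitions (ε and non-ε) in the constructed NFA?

Per subexpression:
Each of the 3 symbol leaves contributes 1 transition (1 symbol, 0 ε).
  s ∪ q ∪ r = 9 transitions (3 symbol, 6 ε)

9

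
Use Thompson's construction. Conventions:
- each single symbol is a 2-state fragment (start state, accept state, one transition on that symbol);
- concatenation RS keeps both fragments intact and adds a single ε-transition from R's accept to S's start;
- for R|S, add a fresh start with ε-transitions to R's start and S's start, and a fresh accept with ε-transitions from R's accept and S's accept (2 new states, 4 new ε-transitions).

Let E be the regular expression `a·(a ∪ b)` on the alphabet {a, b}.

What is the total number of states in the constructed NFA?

Per subexpression:
Each of the 3 symbol leaves contributes a 2-state fragment.
  a ∪ b — 6 states
  a·(a ∪ b) — 8 states

8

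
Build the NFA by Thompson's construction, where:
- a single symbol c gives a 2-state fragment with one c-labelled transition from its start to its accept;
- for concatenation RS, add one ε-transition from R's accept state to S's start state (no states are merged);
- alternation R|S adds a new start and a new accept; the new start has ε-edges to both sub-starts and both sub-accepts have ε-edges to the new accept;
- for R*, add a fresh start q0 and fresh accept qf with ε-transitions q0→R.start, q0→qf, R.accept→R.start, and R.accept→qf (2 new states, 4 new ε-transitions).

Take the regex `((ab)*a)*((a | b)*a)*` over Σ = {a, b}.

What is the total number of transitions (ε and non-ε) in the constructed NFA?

By structural recursion:
Each of the 6 symbol leaves contributes 1 transition (1 symbol, 0 ε).
  ab — 3 transitions (2 symbol, 1 ε)
  (ab)* — 7 transitions (2 symbol, 5 ε)
  (ab)*a — 9 transitions (3 symbol, 6 ε)
  ((ab)*a)* — 13 transitions (3 symbol, 10 ε)
  a | b — 6 transitions (2 symbol, 4 ε)
  (a | b)* — 10 transitions (2 symbol, 8 ε)
  (a | b)*a — 12 transitions (3 symbol, 9 ε)
  ((a | b)*a)* — 16 transitions (3 symbol, 13 ε)
  ((ab)*a)*((a | b)*a)* — 30 transitions (6 symbol, 24 ε)

30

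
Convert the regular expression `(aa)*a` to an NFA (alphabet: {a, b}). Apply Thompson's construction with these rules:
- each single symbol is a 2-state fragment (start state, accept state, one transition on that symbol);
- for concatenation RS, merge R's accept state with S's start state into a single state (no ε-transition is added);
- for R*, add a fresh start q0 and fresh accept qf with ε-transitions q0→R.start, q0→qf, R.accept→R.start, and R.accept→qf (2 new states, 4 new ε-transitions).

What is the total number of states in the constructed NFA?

6

Per subexpression:
Each of the 3 symbol leaves contributes a 2-state fragment.
  aa → 3 states
  (aa)* → 5 states
  (aa)*a → 6 states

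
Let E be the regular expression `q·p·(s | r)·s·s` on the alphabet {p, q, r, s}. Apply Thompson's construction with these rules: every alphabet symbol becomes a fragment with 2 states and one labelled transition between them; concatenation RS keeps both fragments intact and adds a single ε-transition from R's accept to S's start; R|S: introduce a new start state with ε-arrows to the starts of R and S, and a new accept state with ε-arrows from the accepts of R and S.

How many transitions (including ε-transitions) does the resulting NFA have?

Bottom-up over the parse tree:
Each of the 6 symbol leaves contributes 1 transition (1 symbol, 0 ε).
  s | r → 6 transitions (2 symbol, 4 ε)
  q·p·(s | r)·s·s → 14 transitions (6 symbol, 8 ε)

14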